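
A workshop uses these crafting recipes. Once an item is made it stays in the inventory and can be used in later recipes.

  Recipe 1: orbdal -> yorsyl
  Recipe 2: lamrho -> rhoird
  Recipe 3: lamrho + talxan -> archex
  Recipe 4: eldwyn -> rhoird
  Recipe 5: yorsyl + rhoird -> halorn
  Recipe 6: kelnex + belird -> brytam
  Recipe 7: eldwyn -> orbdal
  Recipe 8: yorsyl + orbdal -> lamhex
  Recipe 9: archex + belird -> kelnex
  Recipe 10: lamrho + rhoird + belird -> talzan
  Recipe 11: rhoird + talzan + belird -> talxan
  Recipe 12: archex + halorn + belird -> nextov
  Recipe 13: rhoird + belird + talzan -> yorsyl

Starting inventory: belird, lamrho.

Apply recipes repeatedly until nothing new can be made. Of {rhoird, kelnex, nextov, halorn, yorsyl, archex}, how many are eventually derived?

6

lamrho -> rhoird (Recipe 2).
Using Recipe 10, lamrho, rhoird, and belird make talzan.
rhoird + belird + talzan -> yorsyl (Recipe 13).
Using Recipe 11, rhoird, talzan, and belird make talxan.
lamrho + talxan -> archex (Recipe 3).
yorsyl + rhoird -> halorn (Recipe 5).
archex + belird -> kelnex (Recipe 9).
Using Recipe 12, archex, halorn, and belird make nextov.
rhoird: reached.
kelnex: reached.
nextov: reached.
halorn: reached.
yorsyl: reached.
archex: reached.
All 6 are reached.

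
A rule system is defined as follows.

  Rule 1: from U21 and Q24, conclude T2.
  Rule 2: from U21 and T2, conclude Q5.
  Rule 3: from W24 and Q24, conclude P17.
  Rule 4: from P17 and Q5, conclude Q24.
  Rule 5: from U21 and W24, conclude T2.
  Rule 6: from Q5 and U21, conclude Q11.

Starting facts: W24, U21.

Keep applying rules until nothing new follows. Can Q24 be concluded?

No

Q24 would need P17 and Q5 (Rule 4), but P17 is never established.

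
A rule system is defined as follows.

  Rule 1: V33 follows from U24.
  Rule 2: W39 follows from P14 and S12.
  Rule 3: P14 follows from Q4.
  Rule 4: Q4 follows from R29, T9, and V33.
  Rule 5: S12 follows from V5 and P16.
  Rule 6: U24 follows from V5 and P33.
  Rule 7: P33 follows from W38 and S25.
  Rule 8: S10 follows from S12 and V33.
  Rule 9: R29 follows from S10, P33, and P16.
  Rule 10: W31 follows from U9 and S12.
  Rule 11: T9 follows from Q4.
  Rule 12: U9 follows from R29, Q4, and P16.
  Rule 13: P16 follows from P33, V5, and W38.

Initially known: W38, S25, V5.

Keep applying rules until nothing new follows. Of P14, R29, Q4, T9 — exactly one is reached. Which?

From W38 and S25, Rule 7 gives P33.
V5 and P33 hold, so U24 follows (Rule 6).
From P33, V5, and W38, Rule 13 gives P16.
V5 and P16 hold, so S12 follows (Rule 5).
U24 holds, so V33 follows (Rule 1).
S12 and V33 hold, so S10 follows (Rule 8).
S10, P33, and P16 hold, so R29 follows (Rule 9).
Q4 would need R29, T9, and V33 (Rule 4), but T9 is never established. T9 would need Q4 (Rule 11), but Q4 is never established. P14 would need Q4 (Rule 3), but Q4 is never established.

R29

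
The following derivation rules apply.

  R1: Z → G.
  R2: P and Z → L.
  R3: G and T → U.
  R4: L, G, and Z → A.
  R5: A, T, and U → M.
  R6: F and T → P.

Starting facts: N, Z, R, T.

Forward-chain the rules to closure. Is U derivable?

Yes

From Z, R1 gives G.
From G and T, R3 gives U.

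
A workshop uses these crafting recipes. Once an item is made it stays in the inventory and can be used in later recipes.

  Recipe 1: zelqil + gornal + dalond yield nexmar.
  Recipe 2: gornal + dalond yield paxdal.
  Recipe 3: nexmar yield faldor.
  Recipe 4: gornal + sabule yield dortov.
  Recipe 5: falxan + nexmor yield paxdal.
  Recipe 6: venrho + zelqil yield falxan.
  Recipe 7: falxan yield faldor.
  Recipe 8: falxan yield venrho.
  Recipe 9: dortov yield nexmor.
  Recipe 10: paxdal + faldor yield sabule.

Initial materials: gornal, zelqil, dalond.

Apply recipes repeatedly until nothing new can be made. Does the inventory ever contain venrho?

No

venrho would need falxan (Recipe 8), but falxan is never obtained.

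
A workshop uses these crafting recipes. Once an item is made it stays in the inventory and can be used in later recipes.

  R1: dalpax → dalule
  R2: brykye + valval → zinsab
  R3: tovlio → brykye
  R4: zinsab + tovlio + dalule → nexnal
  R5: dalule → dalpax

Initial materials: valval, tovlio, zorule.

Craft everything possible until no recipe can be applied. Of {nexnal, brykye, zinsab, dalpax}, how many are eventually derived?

2

tovlio → brykye (R3).
brykye + valval → zinsab (R2).
nexnal would need zinsab, tovlio, and dalule (R4), but dalule is never obtained.
brykye: reached.
zinsab: reached.
dalpax would need dalule (R5), but dalule is never obtained.
Reached: brykye and zinsab — 2 of the 4.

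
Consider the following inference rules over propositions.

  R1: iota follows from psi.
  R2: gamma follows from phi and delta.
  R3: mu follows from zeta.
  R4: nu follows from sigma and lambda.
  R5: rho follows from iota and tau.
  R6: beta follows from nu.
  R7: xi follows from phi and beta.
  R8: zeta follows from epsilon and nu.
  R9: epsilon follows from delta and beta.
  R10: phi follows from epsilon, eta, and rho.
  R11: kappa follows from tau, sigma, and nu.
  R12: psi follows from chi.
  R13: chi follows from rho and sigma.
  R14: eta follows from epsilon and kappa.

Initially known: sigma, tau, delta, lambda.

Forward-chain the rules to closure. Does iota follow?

No

iota would need psi (R1), but psi is never established.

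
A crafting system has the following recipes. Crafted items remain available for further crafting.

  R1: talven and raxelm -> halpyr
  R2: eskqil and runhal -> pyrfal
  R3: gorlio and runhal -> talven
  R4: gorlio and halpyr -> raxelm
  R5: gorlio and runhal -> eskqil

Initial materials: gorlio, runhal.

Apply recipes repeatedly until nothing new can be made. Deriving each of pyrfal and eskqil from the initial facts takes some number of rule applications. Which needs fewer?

eskqil

eskqil: gorlio and runhal -> eskqil (R5). [1 rule application]
pyrfal: Using R5, gorlio and runhal make eskqil. eskqil and runhal -> pyrfal (R2). [2 rule applications]
eskqil needs fewer.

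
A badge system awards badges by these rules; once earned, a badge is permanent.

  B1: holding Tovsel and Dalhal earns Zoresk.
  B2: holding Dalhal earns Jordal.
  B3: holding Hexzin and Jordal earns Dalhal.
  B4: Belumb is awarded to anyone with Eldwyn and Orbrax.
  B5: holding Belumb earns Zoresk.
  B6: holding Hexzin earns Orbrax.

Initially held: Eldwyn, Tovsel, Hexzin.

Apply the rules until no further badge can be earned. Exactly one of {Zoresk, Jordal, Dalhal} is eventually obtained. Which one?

With Hexzin, Orbrax is earned (B6).
With Eldwyn and Orbrax, Belumb is earned (B4).
With Belumb, Zoresk is earned (B5).
Jordal would need Dalhal (B2), but Dalhal is never earned. Dalhal would need Hexzin and Jordal (B3), but Jordal is never earned.

Zoresk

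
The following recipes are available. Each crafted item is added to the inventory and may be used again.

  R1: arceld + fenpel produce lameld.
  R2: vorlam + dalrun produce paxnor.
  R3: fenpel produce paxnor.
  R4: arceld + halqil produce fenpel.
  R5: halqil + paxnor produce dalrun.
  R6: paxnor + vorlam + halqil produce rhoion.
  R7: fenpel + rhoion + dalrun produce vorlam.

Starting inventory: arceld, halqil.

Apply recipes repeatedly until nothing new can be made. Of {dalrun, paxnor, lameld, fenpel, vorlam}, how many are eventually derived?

4

arceld + halqil → fenpel (R4).
arceld + fenpel → lameld (R1).
Using R3, fenpel makes paxnor.
Using R5, halqil and paxnor make dalrun.
dalrun: reached.
paxnor: reached.
lameld: reached.
fenpel: reached.
vorlam would need fenpel, rhoion, and dalrun (R7), but rhoion is never obtained.
Reached: dalrun, paxnor, lameld, and fenpel — 4 of the 5.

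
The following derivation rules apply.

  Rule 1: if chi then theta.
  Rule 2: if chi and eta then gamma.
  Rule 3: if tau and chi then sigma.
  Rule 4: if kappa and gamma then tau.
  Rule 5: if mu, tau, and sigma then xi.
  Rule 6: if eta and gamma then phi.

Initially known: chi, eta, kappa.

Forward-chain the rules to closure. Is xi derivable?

xi would need mu, tau, and sigma (Rule 5), but mu is never established.

No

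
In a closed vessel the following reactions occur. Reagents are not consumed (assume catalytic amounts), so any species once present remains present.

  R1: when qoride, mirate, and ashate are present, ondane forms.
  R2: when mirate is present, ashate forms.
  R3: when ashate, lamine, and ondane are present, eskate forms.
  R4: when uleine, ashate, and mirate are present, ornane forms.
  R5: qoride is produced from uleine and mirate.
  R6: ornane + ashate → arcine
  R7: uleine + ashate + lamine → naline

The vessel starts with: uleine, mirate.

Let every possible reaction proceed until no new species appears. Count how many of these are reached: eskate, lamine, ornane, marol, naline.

1

mirate present → ashate forms (R2).
uleine, ashate, and mirate present → ornane forms (R4).
eskate would need ashate, lamine, and ondane (R3), but lamine never forms.
No rule produces lamine, and it is not given.
ornane: reached.
No rule produces marol, and it is not given.
naline would need uleine, ashate, and lamine (R7), but lamine never forms.
Reached: ornane — 1 of the 5.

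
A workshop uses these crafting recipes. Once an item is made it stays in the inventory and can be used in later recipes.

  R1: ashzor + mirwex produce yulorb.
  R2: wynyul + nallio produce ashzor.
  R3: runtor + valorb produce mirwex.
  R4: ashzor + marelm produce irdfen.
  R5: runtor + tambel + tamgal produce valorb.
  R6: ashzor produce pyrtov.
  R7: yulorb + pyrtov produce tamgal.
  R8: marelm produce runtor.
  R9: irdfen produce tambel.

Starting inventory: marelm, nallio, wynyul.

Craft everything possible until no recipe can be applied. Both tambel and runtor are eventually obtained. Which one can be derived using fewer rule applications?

runtor

runtor: Using R8, marelm makes runtor. [1 rule application]
tambel: wynyul + nallio → ashzor (R2). Using R4, ashzor and marelm make irdfen. irdfen → tambel (R9). [3 rule applications]
runtor needs fewer.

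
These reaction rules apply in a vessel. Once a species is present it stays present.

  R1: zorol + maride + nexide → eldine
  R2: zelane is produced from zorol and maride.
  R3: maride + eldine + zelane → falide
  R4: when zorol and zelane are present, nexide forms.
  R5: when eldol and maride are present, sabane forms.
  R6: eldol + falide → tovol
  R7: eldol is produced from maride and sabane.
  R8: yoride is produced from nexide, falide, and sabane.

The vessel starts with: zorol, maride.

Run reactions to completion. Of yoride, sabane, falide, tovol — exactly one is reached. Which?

zorol and maride present → zelane forms (R2).
zorol and zelane present → nexide forms (R4).
zorol, maride, and nexide present → eldine forms (R1).
maride, eldine, and zelane present → falide forms (R3).
sabane would need eldol and maride (R5), but eldol never forms. yoride would need nexide, falide, and sabane (R8), but sabane never forms. tovol would need eldol and falide (R6), but eldol never forms.

falide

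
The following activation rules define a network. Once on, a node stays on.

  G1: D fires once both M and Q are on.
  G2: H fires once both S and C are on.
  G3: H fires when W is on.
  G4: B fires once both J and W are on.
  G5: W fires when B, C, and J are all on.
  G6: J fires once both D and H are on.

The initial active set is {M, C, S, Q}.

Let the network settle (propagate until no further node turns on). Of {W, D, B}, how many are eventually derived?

1

G1: M and Q on → D on.
W would need B, C, and J (G5), but B never turns on.
D: reached.
B would need J and W (G4), but W never turns on.
Reached: D — 1 of the 3.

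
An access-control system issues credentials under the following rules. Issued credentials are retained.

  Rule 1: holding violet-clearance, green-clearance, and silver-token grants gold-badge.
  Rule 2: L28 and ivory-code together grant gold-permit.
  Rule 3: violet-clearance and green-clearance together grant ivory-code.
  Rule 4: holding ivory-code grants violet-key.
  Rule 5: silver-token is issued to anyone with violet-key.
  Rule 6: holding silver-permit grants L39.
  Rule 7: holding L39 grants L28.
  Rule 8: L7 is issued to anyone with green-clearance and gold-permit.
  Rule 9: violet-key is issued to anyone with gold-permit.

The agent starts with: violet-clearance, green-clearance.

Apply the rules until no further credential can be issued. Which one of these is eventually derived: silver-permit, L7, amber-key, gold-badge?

Holding violet-clearance and green-clearance grants ivory-code (Rule 3).
Holding ivory-code grants violet-key (Rule 4).
Holding violet-key grants silver-token (Rule 5).
Holding violet-clearance, green-clearance, and silver-token grants gold-badge (Rule 1).
No rule produces silver-permit, and it is not given. L7 would need green-clearance and gold-permit (Rule 8), but gold-permit is never granted. No rule produces amber-key, and it is not given.

gold-badge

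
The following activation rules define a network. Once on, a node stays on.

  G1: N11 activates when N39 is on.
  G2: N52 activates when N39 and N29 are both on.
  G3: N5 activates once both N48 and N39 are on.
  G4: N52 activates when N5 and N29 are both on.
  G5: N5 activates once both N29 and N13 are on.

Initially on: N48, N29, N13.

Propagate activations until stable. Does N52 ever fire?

Yes

N29 and N13 are on, so N5 activates (G5).
N5 and N29 are on, so N52 activates (G4).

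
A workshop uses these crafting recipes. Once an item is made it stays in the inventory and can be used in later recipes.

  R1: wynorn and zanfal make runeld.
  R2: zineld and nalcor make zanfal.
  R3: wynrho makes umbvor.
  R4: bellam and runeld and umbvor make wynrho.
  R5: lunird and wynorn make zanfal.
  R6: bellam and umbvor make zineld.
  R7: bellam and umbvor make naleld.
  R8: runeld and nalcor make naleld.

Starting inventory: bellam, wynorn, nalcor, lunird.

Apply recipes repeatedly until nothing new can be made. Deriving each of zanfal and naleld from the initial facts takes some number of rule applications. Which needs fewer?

zanfal

zanfal: Using R5, lunird and wynorn make zanfal. [1 rule application]
naleld: lunird and wynorn → zanfal (R5). wynorn and zanfal → runeld (R1). runeld and nalcor → naleld (R8). [3 rule applications]
zanfal needs fewer.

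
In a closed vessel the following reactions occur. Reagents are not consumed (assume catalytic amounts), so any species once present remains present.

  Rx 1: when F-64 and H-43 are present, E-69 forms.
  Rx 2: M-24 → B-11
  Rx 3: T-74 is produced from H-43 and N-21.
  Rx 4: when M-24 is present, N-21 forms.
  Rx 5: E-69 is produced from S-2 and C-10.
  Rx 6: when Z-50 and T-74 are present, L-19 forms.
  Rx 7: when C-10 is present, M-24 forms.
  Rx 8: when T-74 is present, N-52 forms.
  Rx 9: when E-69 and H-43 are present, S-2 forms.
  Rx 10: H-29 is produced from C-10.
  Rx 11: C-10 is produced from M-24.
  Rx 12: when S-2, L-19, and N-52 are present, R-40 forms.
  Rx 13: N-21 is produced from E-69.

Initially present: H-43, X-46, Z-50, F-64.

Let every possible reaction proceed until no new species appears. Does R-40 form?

F-64 and H-43 present → E-69 forms (Rx 1).
E-69 and H-43 present → S-2 forms (Rx 9).
E-69 present → N-21 forms (Rx 13).
H-43 and N-21 present → T-74 forms (Rx 3).
T-74 present → N-52 forms (Rx 8).
Z-50 and T-74 present → L-19 forms (Rx 6).
S-2, L-19, and N-52 present → R-40 forms (Rx 12).

Yes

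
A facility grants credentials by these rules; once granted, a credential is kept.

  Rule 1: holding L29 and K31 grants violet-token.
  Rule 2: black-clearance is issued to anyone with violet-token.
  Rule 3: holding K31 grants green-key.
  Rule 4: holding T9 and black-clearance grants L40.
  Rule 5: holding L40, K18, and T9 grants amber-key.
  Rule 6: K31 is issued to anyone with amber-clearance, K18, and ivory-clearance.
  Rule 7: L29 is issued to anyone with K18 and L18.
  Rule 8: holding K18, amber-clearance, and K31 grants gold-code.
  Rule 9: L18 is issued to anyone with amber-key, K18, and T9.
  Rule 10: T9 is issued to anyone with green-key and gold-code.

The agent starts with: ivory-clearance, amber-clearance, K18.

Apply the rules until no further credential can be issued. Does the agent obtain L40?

L40 would need T9 and black-clearance (Rule 4), but black-clearance is never granted.

No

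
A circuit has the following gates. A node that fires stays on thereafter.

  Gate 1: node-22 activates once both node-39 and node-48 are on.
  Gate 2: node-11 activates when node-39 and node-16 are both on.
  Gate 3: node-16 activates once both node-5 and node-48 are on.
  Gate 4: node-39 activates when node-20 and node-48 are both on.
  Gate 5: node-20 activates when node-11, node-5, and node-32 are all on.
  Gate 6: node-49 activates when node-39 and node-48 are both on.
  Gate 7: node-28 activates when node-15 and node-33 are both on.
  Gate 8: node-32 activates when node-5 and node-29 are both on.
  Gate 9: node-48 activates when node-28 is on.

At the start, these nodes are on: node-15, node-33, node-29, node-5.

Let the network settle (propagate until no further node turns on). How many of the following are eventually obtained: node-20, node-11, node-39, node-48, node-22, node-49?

1

node-15 and node-33 are on, so node-28 activates (Gate 7).
Gate 9: node-28 on → node-48 on.
node-20 would need node-11, node-5, and node-32 (Gate 5), but node-11 never turns on.
node-11 would need node-39 and node-16 (Gate 2), but node-39 never turns on.
node-39 would need node-20 and node-48 (Gate 4), but node-20 never turns on.
node-48: reached.
node-22 would need node-39 and node-48 (Gate 1), but node-39 never turns on.
node-49 would need node-39 and node-48 (Gate 6), but node-39 never turns on.
Reached: node-48 — 1 of the 6.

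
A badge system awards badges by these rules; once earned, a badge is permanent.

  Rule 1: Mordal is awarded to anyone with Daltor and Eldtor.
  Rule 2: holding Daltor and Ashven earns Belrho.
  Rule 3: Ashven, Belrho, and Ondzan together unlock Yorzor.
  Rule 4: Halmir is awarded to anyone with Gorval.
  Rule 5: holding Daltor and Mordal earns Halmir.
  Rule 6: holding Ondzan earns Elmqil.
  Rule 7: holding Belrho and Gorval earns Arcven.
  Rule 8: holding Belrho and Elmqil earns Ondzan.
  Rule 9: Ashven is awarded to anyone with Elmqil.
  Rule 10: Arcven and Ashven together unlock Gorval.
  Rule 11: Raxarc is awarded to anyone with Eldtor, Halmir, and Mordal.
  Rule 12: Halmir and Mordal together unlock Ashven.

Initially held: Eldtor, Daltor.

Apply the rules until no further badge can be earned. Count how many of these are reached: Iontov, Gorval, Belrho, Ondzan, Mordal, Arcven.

With Daltor and Eldtor, Mordal is earned (Rule 1).
With Daltor and Mordal, Halmir is earned (Rule 5).
With Halmir and Mordal, Ashven is earned (Rule 12).
With Daltor and Ashven, Belrho is earned (Rule 2).
No rule produces Iontov, and it is not given.
Gorval would need Arcven and Ashven (Rule 10), but Arcven is never earned.
Belrho: reached.
Ondzan would need Belrho and Elmqil (Rule 8), but Elmqil is never earned.
Mordal: reached.
Arcven would need Belrho and Gorval (Rule 7), but Gorval is never earned.
Reached: Belrho and Mordal — 2 of the 6.

2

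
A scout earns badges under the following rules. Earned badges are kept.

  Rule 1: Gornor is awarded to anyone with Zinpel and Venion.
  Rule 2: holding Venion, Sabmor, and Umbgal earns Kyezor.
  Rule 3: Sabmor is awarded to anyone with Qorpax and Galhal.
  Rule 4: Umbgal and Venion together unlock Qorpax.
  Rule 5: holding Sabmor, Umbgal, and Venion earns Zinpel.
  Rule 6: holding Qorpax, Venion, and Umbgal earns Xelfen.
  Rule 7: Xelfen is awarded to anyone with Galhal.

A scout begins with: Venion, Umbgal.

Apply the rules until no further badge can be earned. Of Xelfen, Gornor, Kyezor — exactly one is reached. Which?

With Umbgal and Venion, Qorpax is earned (Rule 4).
With Qorpax, Venion, and Umbgal, Xelfen is earned (Rule 6).
Gornor would need Zinpel and Venion (Rule 1), but Zinpel is never earned. Kyezor would need Venion, Sabmor, and Umbgal (Rule 2), but Sabmor is never earned.

Xelfen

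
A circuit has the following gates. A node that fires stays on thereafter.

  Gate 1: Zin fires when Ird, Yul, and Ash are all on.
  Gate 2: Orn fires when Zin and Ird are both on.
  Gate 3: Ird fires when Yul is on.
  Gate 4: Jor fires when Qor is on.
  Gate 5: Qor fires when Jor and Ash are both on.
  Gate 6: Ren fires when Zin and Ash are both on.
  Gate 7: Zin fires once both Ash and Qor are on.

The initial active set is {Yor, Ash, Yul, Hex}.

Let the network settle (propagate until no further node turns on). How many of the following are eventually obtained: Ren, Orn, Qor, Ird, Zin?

4

Yul is on, so Ird fires (Gate 3).
Gate 1: Ird, Yul, and Ash on → Zin on.
Gate 2: Zin and Ird on → Orn on.
Gate 6: Zin and Ash on → Ren on.
Ren: reached.
Orn: reached.
Qor would need Jor and Ash (Gate 5), but Jor never turns on.
Ird: reached.
Zin: reached.
Reached: Ren, Orn, Ird, and Zin — 4 of the 5.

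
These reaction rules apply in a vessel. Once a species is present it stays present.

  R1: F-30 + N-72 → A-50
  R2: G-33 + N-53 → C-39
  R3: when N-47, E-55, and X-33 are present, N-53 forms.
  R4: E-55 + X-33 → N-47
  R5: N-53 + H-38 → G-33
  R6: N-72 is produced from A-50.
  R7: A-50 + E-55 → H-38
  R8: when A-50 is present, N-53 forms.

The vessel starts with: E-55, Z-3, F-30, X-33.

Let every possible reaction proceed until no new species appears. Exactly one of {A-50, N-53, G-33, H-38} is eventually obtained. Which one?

N-53

E-55 and X-33 present → N-47 forms (R4).
N-47, E-55, and X-33 present → N-53 forms (R3).
H-38 would need A-50 and E-55 (R7), but A-50 never forms. A-50 would need F-30 and N-72 (R1), but N-72 never forms. G-33 would need N-53 and H-38 (R5), but H-38 never forms.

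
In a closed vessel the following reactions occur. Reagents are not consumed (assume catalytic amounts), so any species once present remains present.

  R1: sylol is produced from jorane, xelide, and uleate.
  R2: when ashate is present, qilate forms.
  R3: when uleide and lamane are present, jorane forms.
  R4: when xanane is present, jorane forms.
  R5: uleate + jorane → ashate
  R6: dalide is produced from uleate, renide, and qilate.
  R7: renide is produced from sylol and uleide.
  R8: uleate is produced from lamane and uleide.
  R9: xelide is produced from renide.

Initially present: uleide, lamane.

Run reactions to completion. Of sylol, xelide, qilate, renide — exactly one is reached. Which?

qilate

lamane and uleide present → uleate forms (R8).
uleide and lamane present → jorane forms (R3).
uleate and jorane present → ashate forms (R5).
ashate present → qilate forms (R2).
sylol would need jorane, xelide, and uleate (R1), but xelide never forms. xelide would need renide (R9), but renide never forms. renide would need sylol and uleide (R7), but sylol never forms.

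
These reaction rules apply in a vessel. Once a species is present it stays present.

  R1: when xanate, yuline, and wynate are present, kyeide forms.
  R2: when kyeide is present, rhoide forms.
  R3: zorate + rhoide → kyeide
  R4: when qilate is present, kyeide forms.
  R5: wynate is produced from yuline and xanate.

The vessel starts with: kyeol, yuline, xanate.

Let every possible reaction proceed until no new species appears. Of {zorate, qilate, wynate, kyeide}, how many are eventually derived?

yuline and xanate present → wynate forms (R5).
xanate, yuline, and wynate present → kyeide forms (R1).
No rule produces zorate, and it is not given.
No rule produces qilate, and it is not given.
wynate: reached.
kyeide: reached.
Reached: wynate and kyeide — 2 of the 4.

2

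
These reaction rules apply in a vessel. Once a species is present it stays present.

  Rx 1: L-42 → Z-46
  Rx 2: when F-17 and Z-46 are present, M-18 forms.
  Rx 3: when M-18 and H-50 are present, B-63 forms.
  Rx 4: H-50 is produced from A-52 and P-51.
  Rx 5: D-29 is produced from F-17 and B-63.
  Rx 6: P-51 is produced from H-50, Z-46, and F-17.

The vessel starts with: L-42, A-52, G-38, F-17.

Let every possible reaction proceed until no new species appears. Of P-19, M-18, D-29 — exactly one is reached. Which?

L-42 present → Z-46 forms (Rx 1).
F-17 and Z-46 present → M-18 forms (Rx 2).
D-29 would need F-17 and B-63 (Rx 5), but B-63 never forms. No rule produces P-19, and it is not given.

M-18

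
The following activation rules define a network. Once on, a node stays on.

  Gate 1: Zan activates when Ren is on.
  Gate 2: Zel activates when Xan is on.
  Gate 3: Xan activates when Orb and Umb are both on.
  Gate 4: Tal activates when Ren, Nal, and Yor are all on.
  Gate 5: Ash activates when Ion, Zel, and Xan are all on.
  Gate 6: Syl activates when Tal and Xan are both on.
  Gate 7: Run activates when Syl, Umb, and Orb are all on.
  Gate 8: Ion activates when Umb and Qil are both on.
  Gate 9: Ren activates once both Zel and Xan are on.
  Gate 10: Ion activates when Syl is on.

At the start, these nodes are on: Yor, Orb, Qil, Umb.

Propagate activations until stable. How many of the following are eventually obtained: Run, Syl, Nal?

0

Run would need Syl, Umb, and Orb (Gate 7), but Syl never turns on.
Syl would need Tal and Xan (Gate 6), but Tal never turns on.
No rule produces Nal, and it is not given.
None of the 3 are reached.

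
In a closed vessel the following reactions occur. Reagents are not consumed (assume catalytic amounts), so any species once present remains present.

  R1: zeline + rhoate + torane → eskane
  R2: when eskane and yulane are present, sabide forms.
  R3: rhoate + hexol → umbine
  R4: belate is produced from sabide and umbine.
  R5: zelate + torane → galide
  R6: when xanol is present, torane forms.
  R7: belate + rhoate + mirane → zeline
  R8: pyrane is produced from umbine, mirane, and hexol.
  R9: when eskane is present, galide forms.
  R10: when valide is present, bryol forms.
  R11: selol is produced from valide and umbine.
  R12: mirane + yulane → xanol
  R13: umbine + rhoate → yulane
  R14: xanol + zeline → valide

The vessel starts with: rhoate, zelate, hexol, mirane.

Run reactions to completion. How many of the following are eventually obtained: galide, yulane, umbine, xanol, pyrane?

5

rhoate and hexol present → umbine forms (R3).
umbine and rhoate present → yulane forms (R13).
umbine, mirane, and hexol present → pyrane forms (R8).
mirane and yulane present → xanol forms (R12).
xanol present → torane forms (R6).
zelate and torane present → galide forms (R5).
galide: reached.
yulane: reached.
umbine: reached.
xanol: reached.
pyrane: reached.
All 5 are reached.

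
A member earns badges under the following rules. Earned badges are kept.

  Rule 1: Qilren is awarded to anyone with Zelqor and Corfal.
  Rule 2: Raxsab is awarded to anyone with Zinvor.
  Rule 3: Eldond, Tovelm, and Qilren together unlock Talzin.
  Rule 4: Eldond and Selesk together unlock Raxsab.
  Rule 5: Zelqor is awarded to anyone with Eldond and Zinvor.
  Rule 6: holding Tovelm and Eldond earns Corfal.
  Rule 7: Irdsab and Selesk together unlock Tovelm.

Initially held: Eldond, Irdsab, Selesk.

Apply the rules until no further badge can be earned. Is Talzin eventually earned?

No

Talzin would need Eldond, Tovelm, and Qilren (Rule 3), but Qilren is never earned.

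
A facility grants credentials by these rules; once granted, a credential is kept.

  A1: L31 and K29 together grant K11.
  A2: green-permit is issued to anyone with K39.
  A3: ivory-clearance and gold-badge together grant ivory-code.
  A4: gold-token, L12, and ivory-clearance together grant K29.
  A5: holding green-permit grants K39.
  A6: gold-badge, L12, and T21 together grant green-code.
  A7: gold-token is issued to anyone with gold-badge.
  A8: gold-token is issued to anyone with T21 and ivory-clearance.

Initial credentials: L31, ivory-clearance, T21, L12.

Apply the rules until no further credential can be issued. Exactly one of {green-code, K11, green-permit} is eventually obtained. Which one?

K11

Holding T21 and ivory-clearance grants gold-token (A8).
Holding gold-token, L12, and ivory-clearance grants K29 (A4).
Holding L31 and K29 grants K11 (A1).
green-permit would need K39 (A2), but K39 is never granted. green-code would need gold-badge, L12, and T21 (A6), but gold-badge is never granted.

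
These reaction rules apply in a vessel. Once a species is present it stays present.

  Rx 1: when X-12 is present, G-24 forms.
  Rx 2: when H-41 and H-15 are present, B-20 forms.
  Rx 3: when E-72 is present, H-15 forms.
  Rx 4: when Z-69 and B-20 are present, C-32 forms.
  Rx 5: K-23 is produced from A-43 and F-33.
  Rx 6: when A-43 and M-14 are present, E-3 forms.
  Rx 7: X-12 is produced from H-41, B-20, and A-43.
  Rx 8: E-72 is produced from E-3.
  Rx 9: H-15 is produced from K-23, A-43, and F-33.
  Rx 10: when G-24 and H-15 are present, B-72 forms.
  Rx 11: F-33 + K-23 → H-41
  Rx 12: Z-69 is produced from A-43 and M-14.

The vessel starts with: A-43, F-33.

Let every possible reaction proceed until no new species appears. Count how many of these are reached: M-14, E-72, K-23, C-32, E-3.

A-43 and F-33 present → K-23 forms (Rx 5).
No rule produces M-14, and it is not given.
E-72 would need E-3 (Rx 8), but E-3 never forms.
K-23: reached.
C-32 would need Z-69 and B-20 (Rx 4), but Z-69 never forms.
E-3 would need A-43 and M-14 (Rx 6), but M-14 never forms.
Reached: K-23 — 1 of the 5.

1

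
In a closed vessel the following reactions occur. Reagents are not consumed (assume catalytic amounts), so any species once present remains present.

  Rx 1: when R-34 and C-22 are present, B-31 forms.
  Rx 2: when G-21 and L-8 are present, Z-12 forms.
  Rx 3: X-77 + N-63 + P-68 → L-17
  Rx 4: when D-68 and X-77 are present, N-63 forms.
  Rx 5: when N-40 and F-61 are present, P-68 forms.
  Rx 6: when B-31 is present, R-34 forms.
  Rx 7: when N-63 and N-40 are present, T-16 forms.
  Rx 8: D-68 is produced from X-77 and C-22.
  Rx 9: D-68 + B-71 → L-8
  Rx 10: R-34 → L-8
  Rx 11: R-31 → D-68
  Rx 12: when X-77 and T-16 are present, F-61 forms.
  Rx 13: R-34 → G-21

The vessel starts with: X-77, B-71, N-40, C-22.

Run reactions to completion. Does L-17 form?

X-77 and C-22 present → D-68 forms (Rx 8).
D-68 and X-77 present → N-63 forms (Rx 4).
N-63 and N-40 present → T-16 forms (Rx 7).
X-77 and T-16 present → F-61 forms (Rx 12).
N-40 and F-61 present → P-68 forms (Rx 5).
X-77, N-63, and P-68 present → L-17 forms (Rx 3).

Yes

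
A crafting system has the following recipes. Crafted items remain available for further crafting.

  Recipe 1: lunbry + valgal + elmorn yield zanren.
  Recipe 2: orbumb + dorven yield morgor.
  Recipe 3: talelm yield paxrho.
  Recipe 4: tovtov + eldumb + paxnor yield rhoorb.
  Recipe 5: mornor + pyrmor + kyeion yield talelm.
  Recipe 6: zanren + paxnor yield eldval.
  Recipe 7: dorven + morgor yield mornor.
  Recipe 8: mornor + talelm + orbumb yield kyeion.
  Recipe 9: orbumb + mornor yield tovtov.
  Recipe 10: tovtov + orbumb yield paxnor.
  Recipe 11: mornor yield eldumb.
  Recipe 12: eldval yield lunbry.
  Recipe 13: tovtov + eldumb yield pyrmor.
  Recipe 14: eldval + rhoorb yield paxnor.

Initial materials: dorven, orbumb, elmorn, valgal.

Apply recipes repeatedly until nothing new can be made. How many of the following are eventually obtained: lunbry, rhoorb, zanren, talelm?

1

orbumb + dorven → morgor (Recipe 2).
Using Recipe 7, dorven and morgor make mornor.
mornor → eldumb (Recipe 11).
orbumb + mornor → tovtov (Recipe 9).
tovtov + orbumb → paxnor (Recipe 10).
tovtov + eldumb + paxnor → rhoorb (Recipe 4).
lunbry would need eldval (Recipe 12), but eldval is never obtained.
rhoorb: reached.
zanren would need lunbry, valgal, and elmorn (Recipe 1), but lunbry is never obtained.
talelm would need mornor, pyrmor, and kyeion (Recipe 5), but kyeion is never obtained.
Reached: rhoorb — 1 of the 4.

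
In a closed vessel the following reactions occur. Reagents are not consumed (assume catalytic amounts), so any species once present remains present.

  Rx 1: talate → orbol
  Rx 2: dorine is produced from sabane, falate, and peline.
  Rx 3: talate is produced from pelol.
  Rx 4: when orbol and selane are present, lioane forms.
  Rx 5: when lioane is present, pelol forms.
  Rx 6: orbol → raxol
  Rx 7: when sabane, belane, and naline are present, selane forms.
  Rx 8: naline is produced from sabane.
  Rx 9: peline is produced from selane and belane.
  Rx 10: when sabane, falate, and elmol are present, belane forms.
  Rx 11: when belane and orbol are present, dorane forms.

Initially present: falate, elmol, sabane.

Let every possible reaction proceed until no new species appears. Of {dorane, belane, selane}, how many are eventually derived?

sabane, falate, and elmol present → belane forms (Rx 10).
sabane present → naline forms (Rx 8).
sabane, belane, and naline present → selane forms (Rx 7).
dorane would need belane and orbol (Rx 11), but orbol never forms.
belane: reached.
selane: reached.
Reached: belane and selane — 2 of the 3.

2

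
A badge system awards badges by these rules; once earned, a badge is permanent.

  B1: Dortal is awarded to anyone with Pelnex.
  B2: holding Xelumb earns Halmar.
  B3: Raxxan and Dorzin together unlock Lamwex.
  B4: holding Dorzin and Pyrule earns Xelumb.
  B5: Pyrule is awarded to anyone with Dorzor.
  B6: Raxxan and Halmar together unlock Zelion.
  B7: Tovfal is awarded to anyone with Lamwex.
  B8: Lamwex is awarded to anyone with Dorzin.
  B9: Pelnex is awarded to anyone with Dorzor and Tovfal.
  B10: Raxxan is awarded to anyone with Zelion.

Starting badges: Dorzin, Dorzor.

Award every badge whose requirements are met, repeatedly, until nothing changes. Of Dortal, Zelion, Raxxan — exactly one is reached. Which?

Dortal

With Dorzin, Lamwex is earned (B8).
With Lamwex, Tovfal is earned (B7).
With Dorzor and Tovfal, Pelnex is earned (B9).
With Pelnex, Dortal is earned (B1).
Zelion would need Raxxan and Halmar (B6), but Raxxan is never earned. Raxxan would need Zelion (B10), but Zelion is never earned.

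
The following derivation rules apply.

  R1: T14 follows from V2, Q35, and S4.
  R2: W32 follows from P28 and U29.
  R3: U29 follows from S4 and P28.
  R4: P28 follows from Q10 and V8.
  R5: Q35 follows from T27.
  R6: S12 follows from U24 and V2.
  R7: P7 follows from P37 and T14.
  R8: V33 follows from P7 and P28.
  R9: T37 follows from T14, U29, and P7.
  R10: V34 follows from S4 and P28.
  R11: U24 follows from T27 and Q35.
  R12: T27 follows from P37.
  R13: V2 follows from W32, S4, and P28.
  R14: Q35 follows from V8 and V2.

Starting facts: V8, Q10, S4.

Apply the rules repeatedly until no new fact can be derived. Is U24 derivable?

No

U24 would need T27 and Q35 (R11), but T27 is never established.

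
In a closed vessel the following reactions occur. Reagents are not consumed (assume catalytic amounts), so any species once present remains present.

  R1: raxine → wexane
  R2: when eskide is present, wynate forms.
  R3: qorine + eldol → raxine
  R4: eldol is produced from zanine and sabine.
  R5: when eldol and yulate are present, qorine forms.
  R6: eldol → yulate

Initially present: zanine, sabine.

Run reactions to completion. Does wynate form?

wynate would need eskide (R2), but eskide never forms.

No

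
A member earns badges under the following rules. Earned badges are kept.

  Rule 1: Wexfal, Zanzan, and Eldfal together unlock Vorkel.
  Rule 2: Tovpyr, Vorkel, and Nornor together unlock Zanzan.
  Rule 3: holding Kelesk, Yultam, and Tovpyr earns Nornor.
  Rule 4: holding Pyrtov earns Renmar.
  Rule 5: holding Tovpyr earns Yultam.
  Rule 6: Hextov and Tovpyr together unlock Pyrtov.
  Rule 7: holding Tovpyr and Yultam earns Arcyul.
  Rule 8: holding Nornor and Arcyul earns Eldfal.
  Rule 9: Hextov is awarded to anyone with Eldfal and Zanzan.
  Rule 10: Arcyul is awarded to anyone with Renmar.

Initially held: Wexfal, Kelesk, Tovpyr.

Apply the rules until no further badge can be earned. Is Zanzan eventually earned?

Zanzan would need Tovpyr, Vorkel, and Nornor (Rule 2), but Vorkel is never earned.

No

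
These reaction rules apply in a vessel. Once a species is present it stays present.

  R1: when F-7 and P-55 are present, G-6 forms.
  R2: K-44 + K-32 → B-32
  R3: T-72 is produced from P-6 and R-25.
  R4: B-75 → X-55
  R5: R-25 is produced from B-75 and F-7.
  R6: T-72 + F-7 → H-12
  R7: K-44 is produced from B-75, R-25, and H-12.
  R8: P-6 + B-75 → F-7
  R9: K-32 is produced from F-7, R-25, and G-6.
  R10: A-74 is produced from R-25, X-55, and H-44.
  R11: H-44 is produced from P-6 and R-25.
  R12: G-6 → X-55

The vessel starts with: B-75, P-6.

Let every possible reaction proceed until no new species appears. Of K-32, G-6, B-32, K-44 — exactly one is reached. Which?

K-44

P-6 and B-75 present → F-7 forms (R8).
B-75 and F-7 present → R-25 forms (R5).
P-6 and R-25 present → T-72 forms (R3).
T-72 and F-7 present → H-12 forms (R6).
B-75, R-25, and H-12 present → K-44 forms (R7).
K-32 would need F-7, R-25, and G-6 (R9), but G-6 never forms. B-32 would need K-44 and K-32 (R2), but K-32 never forms. G-6 would need F-7 and P-55 (R1), but P-55 never forms.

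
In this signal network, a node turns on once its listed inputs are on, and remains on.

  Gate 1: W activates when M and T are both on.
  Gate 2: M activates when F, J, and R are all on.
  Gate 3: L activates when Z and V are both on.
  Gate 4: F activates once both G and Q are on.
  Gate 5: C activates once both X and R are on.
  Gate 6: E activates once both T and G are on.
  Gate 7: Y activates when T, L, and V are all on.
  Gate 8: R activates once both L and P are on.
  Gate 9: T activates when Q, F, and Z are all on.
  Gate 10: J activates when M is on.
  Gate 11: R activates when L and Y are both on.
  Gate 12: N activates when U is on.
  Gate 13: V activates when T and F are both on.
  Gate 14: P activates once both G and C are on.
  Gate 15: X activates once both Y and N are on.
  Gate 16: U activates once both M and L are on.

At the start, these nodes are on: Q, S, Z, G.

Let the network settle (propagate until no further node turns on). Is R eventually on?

Yes

G and Q are on, so F activates (Gate 4).
Q, F, and Z are on, so T activates (Gate 9).
T and F are on, so V activates (Gate 13).
Gate 3: Z and V on → L on.
T, L, and V are on, so Y activates (Gate 7).
L and Y are on, so R activates (Gate 11).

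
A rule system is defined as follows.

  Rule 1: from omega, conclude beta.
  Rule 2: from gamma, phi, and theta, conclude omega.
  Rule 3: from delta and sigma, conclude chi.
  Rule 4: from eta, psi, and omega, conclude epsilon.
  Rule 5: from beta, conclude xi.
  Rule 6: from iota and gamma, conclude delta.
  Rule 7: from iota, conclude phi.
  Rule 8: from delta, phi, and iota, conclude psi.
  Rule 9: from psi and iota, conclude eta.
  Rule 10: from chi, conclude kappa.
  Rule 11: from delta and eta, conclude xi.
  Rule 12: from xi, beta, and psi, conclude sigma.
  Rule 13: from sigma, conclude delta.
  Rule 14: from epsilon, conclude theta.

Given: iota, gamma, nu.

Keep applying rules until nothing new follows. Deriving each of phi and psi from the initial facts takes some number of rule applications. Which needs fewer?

phi

phi: From iota, Rule 7 gives phi. [1 rule application]
psi: From iota and gamma, Rule 6 gives delta. From iota, Rule 7 gives phi. delta, phi, and iota hold, so psi follows (Rule 8). [3 rule applications]
phi needs fewer.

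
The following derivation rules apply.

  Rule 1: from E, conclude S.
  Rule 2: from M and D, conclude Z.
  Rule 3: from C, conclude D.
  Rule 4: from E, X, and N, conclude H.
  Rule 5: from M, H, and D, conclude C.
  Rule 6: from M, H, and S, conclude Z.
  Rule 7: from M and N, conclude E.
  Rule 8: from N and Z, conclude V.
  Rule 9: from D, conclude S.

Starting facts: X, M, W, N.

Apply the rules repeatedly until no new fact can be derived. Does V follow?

From M and N, Rule 7 gives E.
E, X, and N hold, so H follows (Rule 4).
E holds, so S follows (Rule 1).
M, H, and S hold, so Z follows (Rule 6).
N and Z hold, so V follows (Rule 8).

Yes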